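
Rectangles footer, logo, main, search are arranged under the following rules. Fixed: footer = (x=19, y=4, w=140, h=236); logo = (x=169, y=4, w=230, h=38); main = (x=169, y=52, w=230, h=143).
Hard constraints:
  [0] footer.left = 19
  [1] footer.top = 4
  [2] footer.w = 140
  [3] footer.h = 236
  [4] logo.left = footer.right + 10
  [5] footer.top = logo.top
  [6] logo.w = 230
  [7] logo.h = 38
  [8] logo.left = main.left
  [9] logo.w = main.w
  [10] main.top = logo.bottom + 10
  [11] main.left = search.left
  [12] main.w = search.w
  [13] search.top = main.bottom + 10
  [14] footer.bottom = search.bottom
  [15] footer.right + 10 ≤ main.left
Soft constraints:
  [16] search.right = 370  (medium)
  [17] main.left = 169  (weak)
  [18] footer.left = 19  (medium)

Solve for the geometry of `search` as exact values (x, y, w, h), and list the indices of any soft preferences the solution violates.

1. search.x = 169  [main.left = search.left]
2. search.w = 230  [main.w = search.w]
3. search.y = 205  [search.top = main.bottom + 10]
4. search.h = 35  [footer.bottom = search.bottom]

search = (x=169, y=205, w=230, h=35)
violated soft preferences: 16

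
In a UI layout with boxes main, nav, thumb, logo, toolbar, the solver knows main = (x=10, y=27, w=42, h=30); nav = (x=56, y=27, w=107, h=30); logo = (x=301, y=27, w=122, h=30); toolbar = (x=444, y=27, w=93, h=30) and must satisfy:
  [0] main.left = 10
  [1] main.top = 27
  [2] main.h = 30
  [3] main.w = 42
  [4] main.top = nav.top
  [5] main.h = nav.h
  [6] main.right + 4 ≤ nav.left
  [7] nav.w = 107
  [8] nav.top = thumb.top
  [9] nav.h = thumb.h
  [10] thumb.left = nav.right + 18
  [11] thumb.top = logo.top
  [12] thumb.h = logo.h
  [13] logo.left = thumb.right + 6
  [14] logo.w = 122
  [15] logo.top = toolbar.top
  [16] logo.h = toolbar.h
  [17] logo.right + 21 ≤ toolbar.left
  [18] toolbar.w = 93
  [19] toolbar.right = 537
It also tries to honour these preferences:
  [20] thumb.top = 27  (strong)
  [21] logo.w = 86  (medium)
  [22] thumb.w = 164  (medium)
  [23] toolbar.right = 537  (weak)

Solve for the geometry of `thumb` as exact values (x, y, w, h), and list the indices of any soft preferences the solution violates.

1. thumb.y = 27  [nav.top = thumb.top]
2. thumb.h = 30  [nav.h = thumb.h]
3. thumb.x = 181  [thumb.left = nav.right + 18]
4. thumb.w = 114  [logo.left = thumb.right + 6]

thumb = (x=181, y=27, w=114, h=30)
violated soft preferences: 21, 22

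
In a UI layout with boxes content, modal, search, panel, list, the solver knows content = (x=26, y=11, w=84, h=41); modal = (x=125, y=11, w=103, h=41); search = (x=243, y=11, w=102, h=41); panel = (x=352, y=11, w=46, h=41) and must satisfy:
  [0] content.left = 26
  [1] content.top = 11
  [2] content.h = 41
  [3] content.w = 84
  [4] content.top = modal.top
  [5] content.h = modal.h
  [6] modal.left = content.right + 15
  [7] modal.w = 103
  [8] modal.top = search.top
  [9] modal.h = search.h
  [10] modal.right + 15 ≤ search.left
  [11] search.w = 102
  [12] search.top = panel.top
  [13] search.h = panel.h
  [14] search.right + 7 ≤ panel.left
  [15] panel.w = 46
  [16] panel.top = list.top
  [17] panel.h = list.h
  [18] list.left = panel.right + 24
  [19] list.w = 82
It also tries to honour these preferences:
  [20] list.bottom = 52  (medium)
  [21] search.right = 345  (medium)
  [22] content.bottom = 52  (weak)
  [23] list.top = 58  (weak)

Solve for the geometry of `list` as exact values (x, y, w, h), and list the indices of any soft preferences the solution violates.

1. list.y = 11  [panel.top = list.top]
2. list.h = 41  [panel.h = list.h]
3. list.x = 422  [list.left = panel.right + 24]
4. list.w = 82  [list.w = 82]

list = (x=422, y=11, w=82, h=41)
violated soft preferences: 23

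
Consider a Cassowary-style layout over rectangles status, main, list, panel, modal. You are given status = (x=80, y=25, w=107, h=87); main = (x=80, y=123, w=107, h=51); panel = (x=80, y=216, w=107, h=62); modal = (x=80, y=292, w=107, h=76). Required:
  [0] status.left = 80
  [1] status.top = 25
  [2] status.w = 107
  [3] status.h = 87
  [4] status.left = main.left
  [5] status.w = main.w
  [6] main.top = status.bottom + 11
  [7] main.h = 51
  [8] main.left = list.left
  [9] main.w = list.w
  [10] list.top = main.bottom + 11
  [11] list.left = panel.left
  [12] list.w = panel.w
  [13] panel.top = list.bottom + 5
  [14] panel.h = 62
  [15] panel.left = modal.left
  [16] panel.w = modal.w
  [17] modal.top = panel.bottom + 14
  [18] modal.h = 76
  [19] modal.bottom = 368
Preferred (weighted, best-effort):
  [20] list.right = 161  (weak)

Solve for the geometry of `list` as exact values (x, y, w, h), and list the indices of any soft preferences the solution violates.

list = (x=80, y=185, w=107, h=26)
violated soft preferences: 20

1. list.x = 80  [main.left = list.left]
2. list.w = 107  [main.w = list.w]
3. list.y = 185  [list.top = main.bottom + 11]
4. list.h = 26  [panel.top = list.bottom + 5]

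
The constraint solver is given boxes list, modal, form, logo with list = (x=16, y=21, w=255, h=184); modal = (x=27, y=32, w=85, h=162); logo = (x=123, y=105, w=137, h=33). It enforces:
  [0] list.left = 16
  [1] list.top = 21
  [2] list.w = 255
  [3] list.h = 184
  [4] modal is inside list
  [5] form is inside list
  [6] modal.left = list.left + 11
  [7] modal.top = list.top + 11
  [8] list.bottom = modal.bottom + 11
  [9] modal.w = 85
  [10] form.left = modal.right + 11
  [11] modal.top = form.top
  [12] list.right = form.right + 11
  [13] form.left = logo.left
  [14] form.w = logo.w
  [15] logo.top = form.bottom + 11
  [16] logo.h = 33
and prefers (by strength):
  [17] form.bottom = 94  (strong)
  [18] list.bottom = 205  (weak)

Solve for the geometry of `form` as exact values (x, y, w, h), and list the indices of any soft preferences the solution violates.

1. form.x = 123  [form.left = modal.right + 11]
2. form.y = 32  [modal.top = form.top]
3. form.w = 137  [list.right = form.right + 11]
4. form.h = 62  [logo.top = form.bottom + 11]

form = (x=123, y=32, w=137, h=62)
violated soft preferences: none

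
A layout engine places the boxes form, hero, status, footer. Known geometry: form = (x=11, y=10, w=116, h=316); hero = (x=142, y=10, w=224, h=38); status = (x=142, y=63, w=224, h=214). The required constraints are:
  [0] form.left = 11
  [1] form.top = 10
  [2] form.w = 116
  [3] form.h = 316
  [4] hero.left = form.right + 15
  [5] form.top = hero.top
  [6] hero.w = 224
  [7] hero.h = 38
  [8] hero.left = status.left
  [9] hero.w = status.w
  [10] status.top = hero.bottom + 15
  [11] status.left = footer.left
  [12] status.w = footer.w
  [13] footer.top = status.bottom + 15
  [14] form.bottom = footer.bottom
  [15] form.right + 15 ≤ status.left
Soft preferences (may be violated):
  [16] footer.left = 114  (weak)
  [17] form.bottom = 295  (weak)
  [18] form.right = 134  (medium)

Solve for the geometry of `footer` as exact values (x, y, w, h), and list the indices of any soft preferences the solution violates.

1. footer.x = 142  [status.left = footer.left]
2. footer.w = 224  [status.w = footer.w]
3. footer.y = 292  [footer.top = status.bottom + 15]
4. footer.h = 34  [form.bottom = footer.bottom]

footer = (x=142, y=292, w=224, h=34)
violated soft preferences: 16, 17, 18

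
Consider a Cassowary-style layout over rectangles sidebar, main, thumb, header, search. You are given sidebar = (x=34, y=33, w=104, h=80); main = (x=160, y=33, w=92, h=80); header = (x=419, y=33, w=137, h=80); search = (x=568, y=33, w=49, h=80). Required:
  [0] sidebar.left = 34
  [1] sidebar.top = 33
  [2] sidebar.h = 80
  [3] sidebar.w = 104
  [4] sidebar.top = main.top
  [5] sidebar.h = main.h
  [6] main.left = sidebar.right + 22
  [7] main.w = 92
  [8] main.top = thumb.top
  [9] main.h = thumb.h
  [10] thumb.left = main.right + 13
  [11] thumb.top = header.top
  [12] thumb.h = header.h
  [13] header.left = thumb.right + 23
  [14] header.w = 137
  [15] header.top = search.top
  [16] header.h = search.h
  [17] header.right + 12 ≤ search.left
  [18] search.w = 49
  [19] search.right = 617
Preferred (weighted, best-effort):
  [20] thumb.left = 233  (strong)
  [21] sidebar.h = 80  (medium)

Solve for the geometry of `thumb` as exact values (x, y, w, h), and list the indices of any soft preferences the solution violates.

thumb = (x=265, y=33, w=131, h=80)
violated soft preferences: 20

1. thumb.y = 33  [main.top = thumb.top]
2. thumb.h = 80  [main.h = thumb.h]
3. thumb.x = 265  [thumb.left = main.right + 13]
4. thumb.w = 131  [header.left = thumb.right + 23]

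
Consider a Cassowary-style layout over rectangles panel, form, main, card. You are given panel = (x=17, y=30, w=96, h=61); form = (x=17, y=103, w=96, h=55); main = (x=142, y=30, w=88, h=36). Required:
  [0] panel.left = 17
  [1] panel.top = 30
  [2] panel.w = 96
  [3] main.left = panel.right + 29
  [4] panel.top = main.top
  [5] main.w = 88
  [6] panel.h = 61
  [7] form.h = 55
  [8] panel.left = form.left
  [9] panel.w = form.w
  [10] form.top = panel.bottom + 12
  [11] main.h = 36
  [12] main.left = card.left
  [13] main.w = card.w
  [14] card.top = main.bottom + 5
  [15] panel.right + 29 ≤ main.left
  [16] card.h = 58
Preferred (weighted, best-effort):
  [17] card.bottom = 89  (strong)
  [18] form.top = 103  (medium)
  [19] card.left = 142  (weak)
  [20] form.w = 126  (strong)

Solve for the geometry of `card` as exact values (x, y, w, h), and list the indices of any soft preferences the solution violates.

card = (x=142, y=71, w=88, h=58)
violated soft preferences: 17, 20

1. card.x = 142  [main.left = card.left]
2. card.w = 88  [main.w = card.w]
3. card.y = 71  [card.top = main.bottom + 5]
4. card.h = 58  [card.h = 58]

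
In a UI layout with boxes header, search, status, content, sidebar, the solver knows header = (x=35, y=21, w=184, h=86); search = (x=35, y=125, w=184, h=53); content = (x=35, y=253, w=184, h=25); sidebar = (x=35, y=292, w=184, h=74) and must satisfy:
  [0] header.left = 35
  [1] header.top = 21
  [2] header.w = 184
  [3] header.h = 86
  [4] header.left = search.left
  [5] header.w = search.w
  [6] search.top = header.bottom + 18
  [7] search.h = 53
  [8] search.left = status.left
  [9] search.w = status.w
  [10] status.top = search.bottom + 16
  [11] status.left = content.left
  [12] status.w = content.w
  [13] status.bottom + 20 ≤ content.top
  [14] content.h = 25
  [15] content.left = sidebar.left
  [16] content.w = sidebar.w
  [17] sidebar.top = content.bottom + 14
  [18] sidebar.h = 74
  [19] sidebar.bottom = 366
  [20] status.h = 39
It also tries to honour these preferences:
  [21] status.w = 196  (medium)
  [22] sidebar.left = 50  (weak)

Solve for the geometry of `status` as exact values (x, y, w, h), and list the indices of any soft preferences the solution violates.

1. status.x = 35  [search.left = status.left]
2. status.w = 184  [search.w = status.w]
3. status.y = 194  [status.top = search.bottom + 16]
4. status.h = 39  [status.h = 39]

status = (x=35, y=194, w=184, h=39)
violated soft preferences: 21, 22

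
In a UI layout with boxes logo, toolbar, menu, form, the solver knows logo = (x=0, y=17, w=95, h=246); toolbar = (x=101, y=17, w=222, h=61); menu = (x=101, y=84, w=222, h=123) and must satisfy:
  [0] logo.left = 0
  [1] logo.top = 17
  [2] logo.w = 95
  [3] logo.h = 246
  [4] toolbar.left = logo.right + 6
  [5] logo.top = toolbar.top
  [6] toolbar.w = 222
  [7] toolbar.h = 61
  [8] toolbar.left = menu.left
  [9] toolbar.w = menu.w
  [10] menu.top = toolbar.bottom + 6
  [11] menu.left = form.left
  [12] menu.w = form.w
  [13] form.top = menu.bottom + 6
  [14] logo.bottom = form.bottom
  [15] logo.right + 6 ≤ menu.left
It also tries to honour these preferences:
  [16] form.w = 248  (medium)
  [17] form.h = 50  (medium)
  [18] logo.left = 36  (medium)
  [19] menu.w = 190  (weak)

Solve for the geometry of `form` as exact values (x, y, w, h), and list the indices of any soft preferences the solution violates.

1. form.x = 101  [menu.left = form.left]
2. form.w = 222  [menu.w = form.w]
3. form.y = 213  [form.top = menu.bottom + 6]
4. form.h = 50  [logo.bottom = form.bottom]

form = (x=101, y=213, w=222, h=50)
violated soft preferences: 16, 18, 19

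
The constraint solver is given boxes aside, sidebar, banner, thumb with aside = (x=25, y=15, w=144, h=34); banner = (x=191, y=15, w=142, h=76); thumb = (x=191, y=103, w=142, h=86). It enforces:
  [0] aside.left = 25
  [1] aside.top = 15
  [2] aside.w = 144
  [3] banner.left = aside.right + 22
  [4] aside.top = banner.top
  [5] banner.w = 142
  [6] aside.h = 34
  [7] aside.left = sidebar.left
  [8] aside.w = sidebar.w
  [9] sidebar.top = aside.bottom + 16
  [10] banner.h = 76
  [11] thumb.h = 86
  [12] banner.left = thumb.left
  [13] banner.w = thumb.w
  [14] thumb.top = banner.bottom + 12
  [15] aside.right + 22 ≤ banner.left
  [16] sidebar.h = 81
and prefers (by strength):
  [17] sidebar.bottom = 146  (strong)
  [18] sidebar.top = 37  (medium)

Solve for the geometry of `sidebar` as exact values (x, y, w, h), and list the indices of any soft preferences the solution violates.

1. sidebar.x = 25  [aside.left = sidebar.left]
2. sidebar.w = 144  [aside.w = sidebar.w]
3. sidebar.y = 65  [sidebar.top = aside.bottom + 16]
4. sidebar.h = 81  [sidebar.h = 81]

sidebar = (x=25, y=65, w=144, h=81)
violated soft preferences: 18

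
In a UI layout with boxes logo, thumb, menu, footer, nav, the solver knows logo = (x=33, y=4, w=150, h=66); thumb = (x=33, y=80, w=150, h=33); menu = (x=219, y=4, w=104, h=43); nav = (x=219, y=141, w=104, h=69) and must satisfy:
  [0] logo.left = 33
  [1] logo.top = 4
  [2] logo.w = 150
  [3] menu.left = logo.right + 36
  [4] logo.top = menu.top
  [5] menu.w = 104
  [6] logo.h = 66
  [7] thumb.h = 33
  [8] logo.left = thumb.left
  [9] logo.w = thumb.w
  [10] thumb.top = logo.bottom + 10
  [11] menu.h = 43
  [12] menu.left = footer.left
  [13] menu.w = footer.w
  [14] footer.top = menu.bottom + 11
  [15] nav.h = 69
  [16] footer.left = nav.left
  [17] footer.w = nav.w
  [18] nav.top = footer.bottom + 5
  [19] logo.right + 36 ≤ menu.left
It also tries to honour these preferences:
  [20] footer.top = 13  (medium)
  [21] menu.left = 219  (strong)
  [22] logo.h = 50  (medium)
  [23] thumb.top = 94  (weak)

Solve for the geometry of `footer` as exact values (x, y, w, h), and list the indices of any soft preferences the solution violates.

1. footer.x = 219  [menu.left = footer.left]
2. footer.w = 104  [menu.w = footer.w]
3. footer.y = 58  [footer.top = menu.bottom + 11]
4. footer.h = 78  [nav.top = footer.bottom + 5]

footer = (x=219, y=58, w=104, h=78)
violated soft preferences: 20, 22, 23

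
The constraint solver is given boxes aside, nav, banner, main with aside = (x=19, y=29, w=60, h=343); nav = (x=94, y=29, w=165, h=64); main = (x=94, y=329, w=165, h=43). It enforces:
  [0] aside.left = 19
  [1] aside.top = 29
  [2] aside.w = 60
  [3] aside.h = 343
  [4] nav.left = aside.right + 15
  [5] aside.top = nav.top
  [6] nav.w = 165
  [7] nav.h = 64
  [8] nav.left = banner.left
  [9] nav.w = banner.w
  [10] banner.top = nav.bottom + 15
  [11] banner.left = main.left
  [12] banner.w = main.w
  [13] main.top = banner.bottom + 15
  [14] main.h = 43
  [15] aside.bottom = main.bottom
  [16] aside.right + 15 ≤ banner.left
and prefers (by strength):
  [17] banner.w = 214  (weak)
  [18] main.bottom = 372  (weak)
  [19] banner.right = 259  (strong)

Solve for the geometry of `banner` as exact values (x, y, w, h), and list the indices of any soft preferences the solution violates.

banner = (x=94, y=108, w=165, h=206)
violated soft preferences: 17

1. banner.x = 94  [nav.left = banner.left]
2. banner.w = 165  [nav.w = banner.w]
3. banner.y = 108  [banner.top = nav.bottom + 15]
4. banner.h = 206  [main.top = banner.bottom + 15]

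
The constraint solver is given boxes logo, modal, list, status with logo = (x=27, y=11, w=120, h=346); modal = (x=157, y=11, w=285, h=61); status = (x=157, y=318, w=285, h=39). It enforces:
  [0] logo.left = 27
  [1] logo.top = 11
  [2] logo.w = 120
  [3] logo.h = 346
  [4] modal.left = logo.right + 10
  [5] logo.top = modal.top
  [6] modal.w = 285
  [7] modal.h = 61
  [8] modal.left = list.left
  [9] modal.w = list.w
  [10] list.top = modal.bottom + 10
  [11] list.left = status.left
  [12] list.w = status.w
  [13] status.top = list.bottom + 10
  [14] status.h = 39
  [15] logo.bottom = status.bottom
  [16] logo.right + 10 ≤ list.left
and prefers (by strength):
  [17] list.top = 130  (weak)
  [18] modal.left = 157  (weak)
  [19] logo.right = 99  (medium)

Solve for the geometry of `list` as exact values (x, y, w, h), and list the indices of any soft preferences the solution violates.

1. list.x = 157  [modal.left = list.left]
2. list.w = 285  [modal.w = list.w]
3. list.y = 82  [list.top = modal.bottom + 10]
4. list.h = 226  [status.top = list.bottom + 10]

list = (x=157, y=82, w=285, h=226)
violated soft preferences: 17, 19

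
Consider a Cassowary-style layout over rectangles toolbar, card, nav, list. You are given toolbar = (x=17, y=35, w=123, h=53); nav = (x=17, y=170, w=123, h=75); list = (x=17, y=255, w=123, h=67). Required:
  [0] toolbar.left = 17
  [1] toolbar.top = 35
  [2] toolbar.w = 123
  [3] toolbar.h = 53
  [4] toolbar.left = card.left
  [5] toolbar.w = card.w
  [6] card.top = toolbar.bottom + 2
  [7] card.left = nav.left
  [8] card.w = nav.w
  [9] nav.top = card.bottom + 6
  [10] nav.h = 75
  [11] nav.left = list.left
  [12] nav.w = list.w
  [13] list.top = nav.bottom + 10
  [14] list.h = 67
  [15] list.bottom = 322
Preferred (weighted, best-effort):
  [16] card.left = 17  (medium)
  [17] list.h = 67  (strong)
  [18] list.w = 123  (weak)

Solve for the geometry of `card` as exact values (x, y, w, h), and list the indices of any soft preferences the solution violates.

1. card.x = 17  [toolbar.left = card.left]
2. card.w = 123  [toolbar.w = card.w]
3. card.y = 90  [card.top = toolbar.bottom + 2]
4. card.h = 74  [nav.top = card.bottom + 6]

card = (x=17, y=90, w=123, h=74)
violated soft preferences: none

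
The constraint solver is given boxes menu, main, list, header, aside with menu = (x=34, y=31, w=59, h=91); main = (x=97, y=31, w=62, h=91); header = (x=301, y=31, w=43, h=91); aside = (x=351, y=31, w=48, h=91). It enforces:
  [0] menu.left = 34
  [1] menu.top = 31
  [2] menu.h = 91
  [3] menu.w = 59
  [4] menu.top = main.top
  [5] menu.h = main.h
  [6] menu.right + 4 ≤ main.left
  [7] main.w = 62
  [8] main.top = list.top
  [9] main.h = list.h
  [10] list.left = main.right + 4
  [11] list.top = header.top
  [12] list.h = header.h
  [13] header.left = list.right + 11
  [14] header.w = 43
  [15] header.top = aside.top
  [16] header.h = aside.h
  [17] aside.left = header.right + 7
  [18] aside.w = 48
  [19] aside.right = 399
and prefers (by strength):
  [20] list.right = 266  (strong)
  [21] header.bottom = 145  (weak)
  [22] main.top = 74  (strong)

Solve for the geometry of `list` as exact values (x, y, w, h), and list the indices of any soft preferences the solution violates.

list = (x=163, y=31, w=127, h=91)
violated soft preferences: 20, 21, 22

1. list.y = 31  [main.top = list.top]
2. list.h = 91  [main.h = list.h]
3. list.x = 163  [list.left = main.right + 4]
4. list.w = 127  [header.left = list.right + 11]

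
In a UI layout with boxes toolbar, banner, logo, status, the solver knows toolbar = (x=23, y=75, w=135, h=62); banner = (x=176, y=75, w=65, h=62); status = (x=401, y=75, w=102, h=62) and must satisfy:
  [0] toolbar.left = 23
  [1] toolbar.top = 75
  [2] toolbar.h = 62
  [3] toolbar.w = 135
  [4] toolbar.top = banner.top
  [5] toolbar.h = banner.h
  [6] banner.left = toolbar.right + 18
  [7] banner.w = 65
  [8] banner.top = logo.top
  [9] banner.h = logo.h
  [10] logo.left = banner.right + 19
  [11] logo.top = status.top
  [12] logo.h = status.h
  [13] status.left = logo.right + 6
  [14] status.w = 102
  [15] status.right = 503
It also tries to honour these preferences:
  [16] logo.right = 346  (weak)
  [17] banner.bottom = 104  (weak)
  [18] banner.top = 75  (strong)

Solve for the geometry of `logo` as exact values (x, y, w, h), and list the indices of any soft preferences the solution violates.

1. logo.y = 75  [banner.top = logo.top]
2. logo.h = 62  [banner.h = logo.h]
3. logo.x = 260  [logo.left = banner.right + 19]
4. logo.w = 135  [status.left = logo.right + 6]

logo = (x=260, y=75, w=135, h=62)
violated soft preferences: 16, 17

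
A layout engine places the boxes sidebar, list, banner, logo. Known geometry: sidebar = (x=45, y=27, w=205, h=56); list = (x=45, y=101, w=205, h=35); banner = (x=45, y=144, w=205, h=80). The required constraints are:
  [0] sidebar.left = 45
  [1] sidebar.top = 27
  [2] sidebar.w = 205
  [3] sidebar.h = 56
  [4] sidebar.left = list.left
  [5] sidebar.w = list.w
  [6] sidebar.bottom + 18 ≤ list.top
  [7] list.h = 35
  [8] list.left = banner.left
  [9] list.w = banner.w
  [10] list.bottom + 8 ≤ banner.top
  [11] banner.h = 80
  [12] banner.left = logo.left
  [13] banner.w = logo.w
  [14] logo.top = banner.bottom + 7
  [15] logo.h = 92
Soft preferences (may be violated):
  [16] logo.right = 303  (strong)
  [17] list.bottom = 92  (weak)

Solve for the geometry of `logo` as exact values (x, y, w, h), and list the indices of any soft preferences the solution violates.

logo = (x=45, y=231, w=205, h=92)
violated soft preferences: 16, 17

1. logo.x = 45  [banner.left = logo.left]
2. logo.w = 205  [banner.w = logo.w]
3. logo.y = 231  [logo.top = banner.bottom + 7]
4. logo.h = 92  [logo.h = 92]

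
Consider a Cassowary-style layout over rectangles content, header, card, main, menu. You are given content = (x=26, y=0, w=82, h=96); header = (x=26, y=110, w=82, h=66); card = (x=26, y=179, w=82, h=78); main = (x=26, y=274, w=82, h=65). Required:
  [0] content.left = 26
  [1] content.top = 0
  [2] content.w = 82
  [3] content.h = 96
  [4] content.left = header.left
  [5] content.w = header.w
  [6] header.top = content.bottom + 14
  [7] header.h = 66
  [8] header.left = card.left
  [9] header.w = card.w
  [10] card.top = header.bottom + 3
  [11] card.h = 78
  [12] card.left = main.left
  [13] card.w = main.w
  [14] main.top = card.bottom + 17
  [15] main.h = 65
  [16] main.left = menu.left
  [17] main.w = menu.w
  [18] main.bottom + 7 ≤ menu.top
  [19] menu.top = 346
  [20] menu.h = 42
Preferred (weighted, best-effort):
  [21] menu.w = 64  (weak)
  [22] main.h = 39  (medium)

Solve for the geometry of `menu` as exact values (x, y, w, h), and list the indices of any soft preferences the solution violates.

menu = (x=26, y=346, w=82, h=42)
violated soft preferences: 21, 22

1. menu.x = 26  [main.left = menu.left]
2. menu.w = 82  [main.w = menu.w]
3. menu.y = 346  [menu.top = 346]
4. menu.h = 42  [menu.h = 42]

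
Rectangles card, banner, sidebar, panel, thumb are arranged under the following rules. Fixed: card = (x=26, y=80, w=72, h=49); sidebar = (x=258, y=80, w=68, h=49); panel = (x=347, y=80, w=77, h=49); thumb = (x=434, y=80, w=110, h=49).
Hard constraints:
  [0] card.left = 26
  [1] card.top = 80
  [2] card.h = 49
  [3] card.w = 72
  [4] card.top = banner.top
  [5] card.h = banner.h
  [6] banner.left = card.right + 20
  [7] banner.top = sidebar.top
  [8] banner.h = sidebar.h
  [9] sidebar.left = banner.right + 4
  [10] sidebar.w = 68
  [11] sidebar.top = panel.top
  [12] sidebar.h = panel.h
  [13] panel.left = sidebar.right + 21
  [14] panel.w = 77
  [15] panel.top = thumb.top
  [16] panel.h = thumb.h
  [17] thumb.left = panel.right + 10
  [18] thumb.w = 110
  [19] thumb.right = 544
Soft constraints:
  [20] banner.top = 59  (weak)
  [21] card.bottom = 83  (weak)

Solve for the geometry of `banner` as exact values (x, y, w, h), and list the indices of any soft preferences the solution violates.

banner = (x=118, y=80, w=136, h=49)
violated soft preferences: 20, 21

1. banner.y = 80  [card.top = banner.top]
2. banner.h = 49  [card.h = banner.h]
3. banner.x = 118  [banner.left = card.right + 20]
4. banner.w = 136  [sidebar.left = banner.right + 4]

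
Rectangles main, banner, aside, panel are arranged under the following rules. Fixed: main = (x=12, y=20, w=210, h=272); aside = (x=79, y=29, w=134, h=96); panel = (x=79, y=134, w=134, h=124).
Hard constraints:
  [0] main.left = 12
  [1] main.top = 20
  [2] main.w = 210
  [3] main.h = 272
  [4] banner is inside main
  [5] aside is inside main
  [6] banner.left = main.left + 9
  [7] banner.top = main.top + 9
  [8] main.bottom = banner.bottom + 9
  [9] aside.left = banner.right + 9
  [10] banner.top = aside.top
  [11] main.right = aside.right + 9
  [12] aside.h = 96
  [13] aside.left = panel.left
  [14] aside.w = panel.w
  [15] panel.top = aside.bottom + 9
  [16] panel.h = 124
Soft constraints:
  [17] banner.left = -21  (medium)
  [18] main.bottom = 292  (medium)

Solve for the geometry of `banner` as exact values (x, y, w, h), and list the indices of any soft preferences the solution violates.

banner = (x=21, y=29, w=49, h=254)
violated soft preferences: 17

1. banner.x = 21  [banner.left = main.left + 9]
2. banner.y = 29  [banner.top = main.top + 9]
3. banner.h = 254  [main.bottom = banner.bottom + 9]
4. banner.w = 49  [aside.left = banner.right + 9]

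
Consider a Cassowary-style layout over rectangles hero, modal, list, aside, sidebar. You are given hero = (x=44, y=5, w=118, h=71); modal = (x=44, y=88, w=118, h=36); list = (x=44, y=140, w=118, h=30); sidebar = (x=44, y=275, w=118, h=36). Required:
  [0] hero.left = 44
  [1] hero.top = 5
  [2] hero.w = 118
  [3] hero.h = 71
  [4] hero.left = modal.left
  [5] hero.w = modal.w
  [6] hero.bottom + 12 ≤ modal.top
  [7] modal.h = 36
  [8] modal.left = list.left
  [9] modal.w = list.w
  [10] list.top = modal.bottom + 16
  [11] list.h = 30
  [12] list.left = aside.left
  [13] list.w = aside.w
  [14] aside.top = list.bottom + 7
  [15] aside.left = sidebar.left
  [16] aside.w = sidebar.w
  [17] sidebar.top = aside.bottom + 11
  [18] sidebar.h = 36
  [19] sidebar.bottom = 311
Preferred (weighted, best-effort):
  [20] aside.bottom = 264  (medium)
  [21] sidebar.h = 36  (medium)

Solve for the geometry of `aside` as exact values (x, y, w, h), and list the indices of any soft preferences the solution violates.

1. aside.x = 44  [list.left = aside.left]
2. aside.w = 118  [list.w = aside.w]
3. aside.y = 177  [aside.top = list.bottom + 7]
4. aside.h = 87  [sidebar.top = aside.bottom + 11]

aside = (x=44, y=177, w=118, h=87)
violated soft preferences: none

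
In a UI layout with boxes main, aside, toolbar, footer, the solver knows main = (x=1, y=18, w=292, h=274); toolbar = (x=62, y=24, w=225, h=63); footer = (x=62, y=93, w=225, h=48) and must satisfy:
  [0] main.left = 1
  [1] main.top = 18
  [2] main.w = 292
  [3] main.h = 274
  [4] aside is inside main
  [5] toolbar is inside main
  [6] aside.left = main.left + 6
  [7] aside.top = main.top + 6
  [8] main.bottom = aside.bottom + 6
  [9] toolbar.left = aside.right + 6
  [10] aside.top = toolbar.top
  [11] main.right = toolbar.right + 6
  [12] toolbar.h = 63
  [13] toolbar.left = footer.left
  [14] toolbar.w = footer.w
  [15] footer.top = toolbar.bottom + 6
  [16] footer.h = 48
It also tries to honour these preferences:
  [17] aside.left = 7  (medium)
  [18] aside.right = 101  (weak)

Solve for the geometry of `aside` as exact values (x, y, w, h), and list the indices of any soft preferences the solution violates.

1. aside.x = 7  [aside.left = main.left + 6]
2. aside.y = 24  [aside.top = main.top + 6]
3. aside.h = 262  [main.bottom = aside.bottom + 6]
4. aside.w = 49  [toolbar.left = aside.right + 6]

aside = (x=7, y=24, w=49, h=262)
violated soft preferences: 18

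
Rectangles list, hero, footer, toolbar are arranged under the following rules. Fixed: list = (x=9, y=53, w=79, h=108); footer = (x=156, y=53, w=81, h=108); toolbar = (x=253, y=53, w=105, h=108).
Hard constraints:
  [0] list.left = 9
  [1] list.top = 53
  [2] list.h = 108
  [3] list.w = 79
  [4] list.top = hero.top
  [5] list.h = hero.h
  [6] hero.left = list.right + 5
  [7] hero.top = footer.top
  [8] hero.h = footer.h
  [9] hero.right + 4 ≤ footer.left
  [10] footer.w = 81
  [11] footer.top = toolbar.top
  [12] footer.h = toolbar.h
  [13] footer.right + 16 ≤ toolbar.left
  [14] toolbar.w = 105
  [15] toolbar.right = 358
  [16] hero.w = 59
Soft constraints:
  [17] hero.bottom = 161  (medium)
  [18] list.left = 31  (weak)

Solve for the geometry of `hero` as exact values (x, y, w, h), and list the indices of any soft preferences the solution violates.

hero = (x=93, y=53, w=59, h=108)
violated soft preferences: 18

1. hero.y = 53  [list.top = hero.top]
2. hero.h = 108  [list.h = hero.h]
3. hero.x = 93  [hero.left = list.right + 5]
4. hero.w = 59  [hero.w = 59]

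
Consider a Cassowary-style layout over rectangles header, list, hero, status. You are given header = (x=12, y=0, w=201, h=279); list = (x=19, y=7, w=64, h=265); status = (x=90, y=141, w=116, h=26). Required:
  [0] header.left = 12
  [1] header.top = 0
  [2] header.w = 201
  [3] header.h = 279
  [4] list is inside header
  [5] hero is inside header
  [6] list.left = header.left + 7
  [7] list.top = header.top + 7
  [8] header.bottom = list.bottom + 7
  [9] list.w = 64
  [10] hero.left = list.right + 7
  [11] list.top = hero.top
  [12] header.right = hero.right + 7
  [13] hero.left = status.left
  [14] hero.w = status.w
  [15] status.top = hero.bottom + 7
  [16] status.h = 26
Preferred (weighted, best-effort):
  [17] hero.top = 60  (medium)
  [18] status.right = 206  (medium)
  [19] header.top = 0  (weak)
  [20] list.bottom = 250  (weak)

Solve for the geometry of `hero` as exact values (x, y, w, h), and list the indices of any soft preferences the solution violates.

hero = (x=90, y=7, w=116, h=127)
violated soft preferences: 17, 20

1. hero.x = 90  [hero.left = list.right + 7]
2. hero.y = 7  [list.top = hero.top]
3. hero.w = 116  [header.right = hero.right + 7]
4. hero.h = 127  [status.top = hero.bottom + 7]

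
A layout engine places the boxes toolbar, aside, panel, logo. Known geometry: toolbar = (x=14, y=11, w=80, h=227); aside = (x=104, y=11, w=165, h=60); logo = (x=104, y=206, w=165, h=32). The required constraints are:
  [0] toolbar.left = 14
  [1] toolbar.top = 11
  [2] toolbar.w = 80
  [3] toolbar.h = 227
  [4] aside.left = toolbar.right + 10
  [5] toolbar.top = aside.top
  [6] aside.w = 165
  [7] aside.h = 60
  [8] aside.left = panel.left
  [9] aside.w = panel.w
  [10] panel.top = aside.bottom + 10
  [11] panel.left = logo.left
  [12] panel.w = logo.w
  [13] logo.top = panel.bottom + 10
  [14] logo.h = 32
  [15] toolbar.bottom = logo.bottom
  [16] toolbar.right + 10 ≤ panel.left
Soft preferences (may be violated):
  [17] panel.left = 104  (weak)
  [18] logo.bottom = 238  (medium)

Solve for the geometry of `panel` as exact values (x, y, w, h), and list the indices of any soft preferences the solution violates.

1. panel.x = 104  [aside.left = panel.left]
2. panel.w = 165  [aside.w = panel.w]
3. panel.y = 81  [panel.top = aside.bottom + 10]
4. panel.h = 115  [logo.top = panel.bottom + 10]

panel = (x=104, y=81, w=165, h=115)
violated soft preferences: none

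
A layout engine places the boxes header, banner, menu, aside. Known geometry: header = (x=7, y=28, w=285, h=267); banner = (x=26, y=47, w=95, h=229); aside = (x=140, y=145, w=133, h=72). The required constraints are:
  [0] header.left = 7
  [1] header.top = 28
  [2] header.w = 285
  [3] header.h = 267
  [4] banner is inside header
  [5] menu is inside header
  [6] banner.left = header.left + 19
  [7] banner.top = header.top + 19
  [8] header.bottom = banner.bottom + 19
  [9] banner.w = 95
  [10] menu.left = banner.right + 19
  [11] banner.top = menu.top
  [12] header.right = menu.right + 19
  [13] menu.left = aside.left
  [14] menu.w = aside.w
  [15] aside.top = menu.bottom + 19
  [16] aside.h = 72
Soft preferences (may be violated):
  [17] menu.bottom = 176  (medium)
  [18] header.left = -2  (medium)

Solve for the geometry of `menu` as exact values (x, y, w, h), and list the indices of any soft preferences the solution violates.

menu = (x=140, y=47, w=133, h=79)
violated soft preferences: 17, 18

1. menu.x = 140  [menu.left = banner.right + 19]
2. menu.y = 47  [banner.top = menu.top]
3. menu.w = 133  [header.right = menu.right + 19]
4. menu.h = 79  [aside.top = menu.bottom + 19]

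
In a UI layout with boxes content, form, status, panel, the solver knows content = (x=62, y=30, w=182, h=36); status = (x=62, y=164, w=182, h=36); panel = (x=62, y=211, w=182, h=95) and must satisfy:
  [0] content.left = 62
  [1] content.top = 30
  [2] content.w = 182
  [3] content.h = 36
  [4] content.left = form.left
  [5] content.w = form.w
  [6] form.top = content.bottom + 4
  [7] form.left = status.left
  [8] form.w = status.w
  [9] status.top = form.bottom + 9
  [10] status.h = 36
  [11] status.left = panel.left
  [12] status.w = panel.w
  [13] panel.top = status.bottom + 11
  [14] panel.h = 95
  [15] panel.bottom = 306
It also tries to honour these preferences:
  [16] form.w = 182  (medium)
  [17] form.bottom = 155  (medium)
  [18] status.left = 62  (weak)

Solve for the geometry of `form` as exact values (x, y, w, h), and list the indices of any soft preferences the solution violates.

1. form.x = 62  [content.left = form.left]
2. form.w = 182  [content.w = form.w]
3. form.y = 70  [form.top = content.bottom + 4]
4. form.h = 85  [status.top = form.bottom + 9]

form = (x=62, y=70, w=182, h=85)
violated soft preferences: none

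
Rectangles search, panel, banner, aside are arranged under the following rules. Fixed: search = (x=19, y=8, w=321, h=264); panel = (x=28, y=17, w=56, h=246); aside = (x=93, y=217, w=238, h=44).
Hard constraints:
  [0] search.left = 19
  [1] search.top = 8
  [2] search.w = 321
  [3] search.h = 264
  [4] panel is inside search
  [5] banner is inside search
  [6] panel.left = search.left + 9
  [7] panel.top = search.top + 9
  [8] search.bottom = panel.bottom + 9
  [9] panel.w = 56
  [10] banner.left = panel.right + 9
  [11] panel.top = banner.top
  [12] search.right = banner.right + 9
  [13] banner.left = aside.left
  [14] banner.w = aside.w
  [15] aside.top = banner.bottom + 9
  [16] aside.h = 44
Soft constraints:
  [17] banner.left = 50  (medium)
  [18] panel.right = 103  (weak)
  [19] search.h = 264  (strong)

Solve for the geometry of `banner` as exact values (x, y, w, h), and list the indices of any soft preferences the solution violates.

banner = (x=93, y=17, w=238, h=191)
violated soft preferences: 17, 18

1. banner.x = 93  [banner.left = panel.right + 9]
2. banner.y = 17  [panel.top = banner.top]
3. banner.w = 238  [search.right = banner.right + 9]
4. banner.h = 191  [aside.top = banner.bottom + 9]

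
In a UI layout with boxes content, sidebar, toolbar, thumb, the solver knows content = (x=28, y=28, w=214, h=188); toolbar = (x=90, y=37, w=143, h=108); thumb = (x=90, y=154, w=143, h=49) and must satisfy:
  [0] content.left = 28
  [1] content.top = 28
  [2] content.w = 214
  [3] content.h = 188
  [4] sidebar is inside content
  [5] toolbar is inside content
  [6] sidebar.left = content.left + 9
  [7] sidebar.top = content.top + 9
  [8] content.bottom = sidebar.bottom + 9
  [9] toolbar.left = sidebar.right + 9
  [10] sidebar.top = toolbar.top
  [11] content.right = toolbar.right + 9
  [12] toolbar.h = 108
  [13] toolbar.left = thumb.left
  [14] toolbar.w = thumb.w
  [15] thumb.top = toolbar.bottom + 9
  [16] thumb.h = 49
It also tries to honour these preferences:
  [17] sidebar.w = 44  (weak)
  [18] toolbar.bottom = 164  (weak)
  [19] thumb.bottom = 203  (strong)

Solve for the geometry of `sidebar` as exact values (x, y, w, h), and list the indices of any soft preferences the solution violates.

sidebar = (x=37, y=37, w=44, h=170)
violated soft preferences: 18

1. sidebar.x = 37  [sidebar.left = content.left + 9]
2. sidebar.y = 37  [sidebar.top = content.top + 9]
3. sidebar.h = 170  [content.bottom = sidebar.bottom + 9]
4. sidebar.w = 44  [toolbar.left = sidebar.right + 9]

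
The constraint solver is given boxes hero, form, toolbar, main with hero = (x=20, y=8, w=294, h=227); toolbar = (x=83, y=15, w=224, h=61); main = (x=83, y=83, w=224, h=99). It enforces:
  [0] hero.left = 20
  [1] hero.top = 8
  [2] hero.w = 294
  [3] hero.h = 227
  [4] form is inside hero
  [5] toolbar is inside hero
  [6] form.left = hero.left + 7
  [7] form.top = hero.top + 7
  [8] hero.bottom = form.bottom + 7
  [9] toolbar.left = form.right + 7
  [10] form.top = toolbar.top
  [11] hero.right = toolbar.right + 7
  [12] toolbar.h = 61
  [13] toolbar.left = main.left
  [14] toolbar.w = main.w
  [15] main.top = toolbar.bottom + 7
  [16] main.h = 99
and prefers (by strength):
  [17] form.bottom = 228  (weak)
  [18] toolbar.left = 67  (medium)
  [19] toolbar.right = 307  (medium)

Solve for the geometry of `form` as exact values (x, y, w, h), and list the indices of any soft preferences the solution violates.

form = (x=27, y=15, w=49, h=213)
violated soft preferences: 18

1. form.x = 27  [form.left = hero.left + 7]
2. form.y = 15  [form.top = hero.top + 7]
3. form.h = 213  [hero.bottom = form.bottom + 7]
4. form.w = 49  [toolbar.left = form.right + 7]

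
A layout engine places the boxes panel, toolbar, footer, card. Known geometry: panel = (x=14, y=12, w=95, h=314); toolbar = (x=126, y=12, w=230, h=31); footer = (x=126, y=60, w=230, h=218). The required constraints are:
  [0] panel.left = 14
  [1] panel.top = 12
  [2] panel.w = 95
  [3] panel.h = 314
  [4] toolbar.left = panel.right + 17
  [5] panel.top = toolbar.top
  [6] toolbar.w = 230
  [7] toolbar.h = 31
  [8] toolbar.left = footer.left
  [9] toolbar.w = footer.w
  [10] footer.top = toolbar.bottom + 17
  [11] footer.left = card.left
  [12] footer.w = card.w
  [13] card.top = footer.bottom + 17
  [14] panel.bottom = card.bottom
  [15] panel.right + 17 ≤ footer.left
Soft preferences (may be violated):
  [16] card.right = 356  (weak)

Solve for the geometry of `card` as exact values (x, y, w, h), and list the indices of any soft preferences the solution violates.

card = (x=126, y=295, w=230, h=31)
violated soft preferences: none

1. card.x = 126  [footer.left = card.left]
2. card.w = 230  [footer.w = card.w]
3. card.y = 295  [card.top = footer.bottom + 17]
4. card.h = 31  [panel.bottom = card.bottom]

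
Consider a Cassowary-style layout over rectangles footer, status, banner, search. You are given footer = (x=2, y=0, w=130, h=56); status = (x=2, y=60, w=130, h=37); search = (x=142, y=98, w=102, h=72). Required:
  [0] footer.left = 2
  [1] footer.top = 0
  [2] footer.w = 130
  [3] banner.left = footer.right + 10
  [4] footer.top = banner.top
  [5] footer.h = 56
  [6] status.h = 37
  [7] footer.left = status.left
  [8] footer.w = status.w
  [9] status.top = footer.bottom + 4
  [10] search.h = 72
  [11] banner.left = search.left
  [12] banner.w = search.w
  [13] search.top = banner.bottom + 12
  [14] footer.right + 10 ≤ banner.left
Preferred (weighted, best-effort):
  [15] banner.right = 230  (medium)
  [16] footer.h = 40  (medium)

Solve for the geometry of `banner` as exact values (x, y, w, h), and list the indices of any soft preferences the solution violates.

banner = (x=142, y=0, w=102, h=86)
violated soft preferences: 15, 16

1. banner.x = 142  [banner.left = footer.right + 10]
2. banner.y = 0  [footer.top = banner.top]
3. banner.w = 102  [banner.w = search.w]
4. banner.h = 86  [search.top = banner.bottom + 12]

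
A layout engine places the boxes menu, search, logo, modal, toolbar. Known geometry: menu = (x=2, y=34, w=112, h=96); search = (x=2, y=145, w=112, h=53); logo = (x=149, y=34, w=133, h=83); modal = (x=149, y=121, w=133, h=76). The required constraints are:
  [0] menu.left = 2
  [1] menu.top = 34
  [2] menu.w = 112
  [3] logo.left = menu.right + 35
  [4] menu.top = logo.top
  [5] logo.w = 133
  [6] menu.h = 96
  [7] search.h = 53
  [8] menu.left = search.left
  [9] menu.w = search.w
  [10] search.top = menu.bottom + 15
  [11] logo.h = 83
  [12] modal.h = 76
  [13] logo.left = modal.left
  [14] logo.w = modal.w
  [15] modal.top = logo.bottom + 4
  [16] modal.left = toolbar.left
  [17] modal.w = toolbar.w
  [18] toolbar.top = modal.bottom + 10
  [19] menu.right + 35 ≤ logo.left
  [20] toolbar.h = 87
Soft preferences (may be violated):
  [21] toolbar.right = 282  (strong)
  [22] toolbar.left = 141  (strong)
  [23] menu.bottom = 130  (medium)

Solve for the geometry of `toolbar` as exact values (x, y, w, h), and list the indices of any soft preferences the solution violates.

toolbar = (x=149, y=207, w=133, h=87)
violated soft preferences: 22

1. toolbar.x = 149  [modal.left = toolbar.left]
2. toolbar.w = 133  [modal.w = toolbar.w]
3. toolbar.y = 207  [toolbar.top = modal.bottom + 10]
4. toolbar.h = 87  [toolbar.h = 87]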